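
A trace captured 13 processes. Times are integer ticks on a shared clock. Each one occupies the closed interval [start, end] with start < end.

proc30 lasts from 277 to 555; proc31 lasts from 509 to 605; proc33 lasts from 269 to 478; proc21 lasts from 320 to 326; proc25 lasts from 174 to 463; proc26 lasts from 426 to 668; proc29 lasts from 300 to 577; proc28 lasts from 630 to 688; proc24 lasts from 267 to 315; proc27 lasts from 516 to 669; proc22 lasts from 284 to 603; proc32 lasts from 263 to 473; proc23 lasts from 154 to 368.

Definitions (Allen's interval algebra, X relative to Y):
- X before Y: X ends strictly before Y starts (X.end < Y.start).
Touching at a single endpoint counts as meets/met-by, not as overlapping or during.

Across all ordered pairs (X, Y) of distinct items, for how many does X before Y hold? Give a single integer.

26

Checking all 156 ordered pairs for relation 'before'; matching pairs in alphabetical order:
(proc21, proc26): proc21 before proc26 ✓
(proc21, proc27): proc21 before proc27 ✓
(proc21, proc28): proc21 before proc28 ✓
(proc21, proc31): proc21 before proc31 ✓
(proc22, proc28): proc22 before proc28 ✓
(proc23, proc26): proc23 before proc26 ✓
(proc23, proc27): proc23 before proc27 ✓
(proc23, proc28): proc23 before proc28 ✓
(proc23, proc31): proc23 before proc31 ✓
(proc24, proc21): proc24 before proc21 ✓
(proc24, proc26): proc24 before proc26 ✓
(proc24, proc27): proc24 before proc27 ✓
(proc24, proc28): proc24 before proc28 ✓
(proc24, proc31): proc24 before proc31 ✓
(proc25, proc27): proc25 before proc27 ✓
(proc25, proc28): proc25 before proc28 ✓
(proc25, proc31): proc25 before proc31 ✓
(proc29, proc28): proc29 before proc28 ✓
(proc30, proc28): proc30 before proc28 ✓
(proc31, proc28): proc31 before proc28 ✓
(proc32, proc27): proc32 before proc27 ✓
(proc32, proc28): proc32 before proc28 ✓
(proc32, proc31): proc32 before proc31 ✓
(proc33, proc27): proc33 before proc27 ✓
... plus 2 further pairs not listed.
Count: 26.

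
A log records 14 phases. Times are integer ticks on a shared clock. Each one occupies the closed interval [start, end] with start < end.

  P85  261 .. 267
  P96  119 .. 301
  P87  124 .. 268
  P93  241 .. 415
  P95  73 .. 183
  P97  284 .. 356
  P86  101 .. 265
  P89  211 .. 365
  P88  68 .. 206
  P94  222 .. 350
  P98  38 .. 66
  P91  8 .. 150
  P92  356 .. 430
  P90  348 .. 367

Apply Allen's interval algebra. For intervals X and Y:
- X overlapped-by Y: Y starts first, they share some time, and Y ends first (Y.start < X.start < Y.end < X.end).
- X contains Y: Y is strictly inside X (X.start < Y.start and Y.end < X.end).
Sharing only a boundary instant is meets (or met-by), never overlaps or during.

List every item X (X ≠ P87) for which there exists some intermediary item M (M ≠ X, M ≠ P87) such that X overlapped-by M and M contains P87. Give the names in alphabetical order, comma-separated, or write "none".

P89, P93, P94, P97

Target P87 = [124, 268].
Intermediaries M with M contains P87: P96.
Via P96 — items with X overlapped-by P96: P89, P93, P94, P97.
Union: P89, P93, P94, P97.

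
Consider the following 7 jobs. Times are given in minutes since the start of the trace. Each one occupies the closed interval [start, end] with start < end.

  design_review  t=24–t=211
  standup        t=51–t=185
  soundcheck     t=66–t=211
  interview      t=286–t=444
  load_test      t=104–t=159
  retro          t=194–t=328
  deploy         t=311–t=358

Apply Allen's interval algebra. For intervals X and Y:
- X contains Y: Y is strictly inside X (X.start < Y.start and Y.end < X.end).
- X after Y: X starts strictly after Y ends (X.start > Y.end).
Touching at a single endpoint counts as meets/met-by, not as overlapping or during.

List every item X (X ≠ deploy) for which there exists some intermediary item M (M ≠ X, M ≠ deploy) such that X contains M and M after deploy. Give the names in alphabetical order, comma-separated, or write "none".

Target deploy = [t=311, t=358].
Intermediaries M with M after deploy: none.
Union: none.

none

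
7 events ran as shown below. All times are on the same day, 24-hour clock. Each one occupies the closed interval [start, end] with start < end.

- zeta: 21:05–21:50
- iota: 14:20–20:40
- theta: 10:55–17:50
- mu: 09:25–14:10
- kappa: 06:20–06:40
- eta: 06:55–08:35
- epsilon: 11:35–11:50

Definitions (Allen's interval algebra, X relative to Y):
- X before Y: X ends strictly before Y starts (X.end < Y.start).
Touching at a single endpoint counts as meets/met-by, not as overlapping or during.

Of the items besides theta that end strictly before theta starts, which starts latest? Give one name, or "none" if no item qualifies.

eta

Target theta = [10:55, 17:50].
epsilon [11:35, 11:50] → during → excluded.
eta [06:55, 08:35] → before → candidate.
iota [14:20, 20:40] → overlapped-by → excluded.
kappa [06:20, 06:40] → before → candidate.
mu [09:25, 14:10] → overlaps → excluded.
zeta [21:05, 21:50] → after → excluded.
Among candidates, latest start is 06:55 → eta.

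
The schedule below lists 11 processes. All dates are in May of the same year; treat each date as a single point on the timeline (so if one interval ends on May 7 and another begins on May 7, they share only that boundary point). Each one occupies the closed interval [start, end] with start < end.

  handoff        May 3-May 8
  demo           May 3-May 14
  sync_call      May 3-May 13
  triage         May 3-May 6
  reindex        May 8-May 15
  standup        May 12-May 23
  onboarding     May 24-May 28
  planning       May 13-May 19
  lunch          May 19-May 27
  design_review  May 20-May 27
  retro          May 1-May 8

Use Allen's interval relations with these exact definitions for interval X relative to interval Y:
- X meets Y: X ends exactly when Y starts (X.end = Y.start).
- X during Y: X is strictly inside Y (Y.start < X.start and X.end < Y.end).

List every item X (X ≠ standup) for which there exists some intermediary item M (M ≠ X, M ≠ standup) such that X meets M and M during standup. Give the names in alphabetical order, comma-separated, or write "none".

sync_call

Target standup = [May 12, May 23].
Intermediaries M with M during standup: planning.
Via planning — items with X meets planning: sync_call.
Union: sync_call.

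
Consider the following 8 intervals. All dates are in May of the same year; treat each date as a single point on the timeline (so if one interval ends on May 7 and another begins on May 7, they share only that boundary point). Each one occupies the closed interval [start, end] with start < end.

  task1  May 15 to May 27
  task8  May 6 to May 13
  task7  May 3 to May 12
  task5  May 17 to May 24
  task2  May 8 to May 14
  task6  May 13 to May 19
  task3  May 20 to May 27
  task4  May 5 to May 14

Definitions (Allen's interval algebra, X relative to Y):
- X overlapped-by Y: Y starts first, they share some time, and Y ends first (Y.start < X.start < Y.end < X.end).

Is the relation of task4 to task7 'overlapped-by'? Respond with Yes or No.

Yes

task4 = [May 5, May 14], task7 = [May 3, May 12].
Actual relation of task4 to task7: overlapped-by.
Asked whether 'overlapped-by' holds → Yes.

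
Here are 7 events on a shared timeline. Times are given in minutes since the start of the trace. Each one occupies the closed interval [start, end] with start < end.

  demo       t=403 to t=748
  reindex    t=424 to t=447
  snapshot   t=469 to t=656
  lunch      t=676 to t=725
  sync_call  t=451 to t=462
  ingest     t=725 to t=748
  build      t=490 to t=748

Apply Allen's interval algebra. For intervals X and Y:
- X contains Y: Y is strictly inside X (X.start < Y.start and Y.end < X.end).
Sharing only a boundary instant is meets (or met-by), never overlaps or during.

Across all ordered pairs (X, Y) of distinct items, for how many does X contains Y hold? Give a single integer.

Checking all 42 ordered pairs for relation 'contains'; matching pairs in alphabetical order:
(build, lunch): build contains lunch ✓
(demo, lunch): demo contains lunch ✓
(demo, reindex): demo contains reindex ✓
(demo, snapshot): demo contains snapshot ✓
(demo, sync_call): demo contains sync_call ✓
Count: 5.

5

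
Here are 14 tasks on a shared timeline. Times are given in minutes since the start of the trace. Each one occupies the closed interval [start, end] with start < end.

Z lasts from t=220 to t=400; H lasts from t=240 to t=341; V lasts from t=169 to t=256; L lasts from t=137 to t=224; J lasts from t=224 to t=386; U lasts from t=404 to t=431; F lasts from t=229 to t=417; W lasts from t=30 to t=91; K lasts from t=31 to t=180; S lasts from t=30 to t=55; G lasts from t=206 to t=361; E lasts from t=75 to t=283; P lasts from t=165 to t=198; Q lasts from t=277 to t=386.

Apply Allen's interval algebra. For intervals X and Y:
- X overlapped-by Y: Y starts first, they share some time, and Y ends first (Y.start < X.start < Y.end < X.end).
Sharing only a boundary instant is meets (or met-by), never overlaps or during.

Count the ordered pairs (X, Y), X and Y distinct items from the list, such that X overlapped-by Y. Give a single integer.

30

Checking all 182 ordered pairs for relation 'overlapped-by'; matching pairs in alphabetical order:
(E, K): E overlapped-by K ✓
(E, W): E overlapped-by W ✓
(F, E): F overlapped-by E ✓
(F, G): F overlapped-by G ✓
(F, J): F overlapped-by J ✓
(F, V): F overlapped-by V ✓
(F, Z): F overlapped-by Z ✓
(G, E): G overlapped-by E ✓
(G, L): G overlapped-by L ✓
(G, V): G overlapped-by V ✓
(H, E): H overlapped-by E ✓
(H, V): H overlapped-by V ✓
(J, E): J overlapped-by E ✓
(J, G): J overlapped-by G ✓
(J, V): J overlapped-by V ✓
(K, S): K overlapped-by S ✓
(K, W): K overlapped-by W ✓
(L, K): L overlapped-by K ✓
(P, K): P overlapped-by K ✓
(Q, E): Q overlapped-by E ✓
(Q, G): Q overlapped-by G ✓
(Q, H): Q overlapped-by H ✓
(U, F): U overlapped-by F ✓
(V, K): V overlapped-by K ✓
... plus 6 further pairs not listed.
Count: 30.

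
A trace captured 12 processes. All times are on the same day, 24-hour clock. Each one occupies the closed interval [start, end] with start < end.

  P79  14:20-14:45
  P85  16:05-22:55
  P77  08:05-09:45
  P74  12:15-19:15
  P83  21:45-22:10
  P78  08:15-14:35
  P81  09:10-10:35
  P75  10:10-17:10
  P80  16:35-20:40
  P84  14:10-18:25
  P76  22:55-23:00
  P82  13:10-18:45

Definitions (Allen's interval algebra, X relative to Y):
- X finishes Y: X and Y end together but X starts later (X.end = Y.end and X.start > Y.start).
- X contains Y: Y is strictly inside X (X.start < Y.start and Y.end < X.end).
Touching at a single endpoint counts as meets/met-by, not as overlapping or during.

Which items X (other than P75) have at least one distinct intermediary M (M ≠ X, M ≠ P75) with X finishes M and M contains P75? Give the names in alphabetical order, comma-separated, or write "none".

none

Target P75 = [10:10, 17:10].
Intermediaries M with M contains P75: none.
Union: none.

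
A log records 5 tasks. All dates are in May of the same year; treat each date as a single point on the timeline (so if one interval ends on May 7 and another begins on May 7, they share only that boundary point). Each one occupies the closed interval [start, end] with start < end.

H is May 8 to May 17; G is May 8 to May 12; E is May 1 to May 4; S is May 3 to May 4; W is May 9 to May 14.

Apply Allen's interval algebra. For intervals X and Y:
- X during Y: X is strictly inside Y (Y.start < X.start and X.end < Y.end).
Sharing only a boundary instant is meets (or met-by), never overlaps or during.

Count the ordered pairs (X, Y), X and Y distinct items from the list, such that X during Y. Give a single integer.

1

Checking all 20 ordered pairs for relation 'during'; matching pairs in alphabetical order:
(W, H): W during H ✓
Count: 1.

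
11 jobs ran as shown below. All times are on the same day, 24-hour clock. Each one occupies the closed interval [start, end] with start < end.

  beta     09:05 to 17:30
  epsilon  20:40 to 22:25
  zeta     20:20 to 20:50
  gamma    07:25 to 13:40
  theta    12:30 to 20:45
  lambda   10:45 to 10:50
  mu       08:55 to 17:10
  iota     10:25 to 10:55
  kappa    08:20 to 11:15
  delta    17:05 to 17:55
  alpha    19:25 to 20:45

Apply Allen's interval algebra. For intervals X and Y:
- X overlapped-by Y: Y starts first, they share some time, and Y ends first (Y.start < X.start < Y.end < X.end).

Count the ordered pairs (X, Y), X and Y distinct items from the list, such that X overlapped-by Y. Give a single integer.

15

Checking all 110 ordered pairs for relation 'overlapped-by'; matching pairs in alphabetical order:
(beta, gamma): beta overlapped-by gamma ✓
(beta, kappa): beta overlapped-by kappa ✓
(beta, mu): beta overlapped-by mu ✓
(delta, beta): delta overlapped-by beta ✓
(delta, mu): delta overlapped-by mu ✓
(epsilon, alpha): epsilon overlapped-by alpha ✓
(epsilon, theta): epsilon overlapped-by theta ✓
(epsilon, zeta): epsilon overlapped-by zeta ✓
(mu, gamma): mu overlapped-by gamma ✓
(mu, kappa): mu overlapped-by kappa ✓
(theta, beta): theta overlapped-by beta ✓
(theta, gamma): theta overlapped-by gamma ✓
(theta, mu): theta overlapped-by mu ✓
(zeta, alpha): zeta overlapped-by alpha ✓
(zeta, theta): zeta overlapped-by theta ✓
Count: 15.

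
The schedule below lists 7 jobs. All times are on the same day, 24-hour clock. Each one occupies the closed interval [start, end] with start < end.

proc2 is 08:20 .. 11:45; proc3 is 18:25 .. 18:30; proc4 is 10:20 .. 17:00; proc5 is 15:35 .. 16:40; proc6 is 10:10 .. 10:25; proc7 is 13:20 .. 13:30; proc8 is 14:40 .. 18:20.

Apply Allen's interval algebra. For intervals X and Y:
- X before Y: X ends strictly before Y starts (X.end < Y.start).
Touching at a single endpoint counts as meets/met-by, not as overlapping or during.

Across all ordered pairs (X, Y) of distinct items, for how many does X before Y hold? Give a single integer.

14

Checking all 42 ordered pairs for relation 'before'; matching pairs in alphabetical order:
(proc2, proc3): proc2 before proc3 ✓
(proc2, proc5): proc2 before proc5 ✓
(proc2, proc7): proc2 before proc7 ✓
(proc2, proc8): proc2 before proc8 ✓
(proc4, proc3): proc4 before proc3 ✓
(proc5, proc3): proc5 before proc3 ✓
(proc6, proc3): proc6 before proc3 ✓
(proc6, proc5): proc6 before proc5 ✓
(proc6, proc7): proc6 before proc7 ✓
(proc6, proc8): proc6 before proc8 ✓
(proc7, proc3): proc7 before proc3 ✓
(proc7, proc5): proc7 before proc5 ✓
(proc7, proc8): proc7 before proc8 ✓
(proc8, proc3): proc8 before proc3 ✓
Count: 14.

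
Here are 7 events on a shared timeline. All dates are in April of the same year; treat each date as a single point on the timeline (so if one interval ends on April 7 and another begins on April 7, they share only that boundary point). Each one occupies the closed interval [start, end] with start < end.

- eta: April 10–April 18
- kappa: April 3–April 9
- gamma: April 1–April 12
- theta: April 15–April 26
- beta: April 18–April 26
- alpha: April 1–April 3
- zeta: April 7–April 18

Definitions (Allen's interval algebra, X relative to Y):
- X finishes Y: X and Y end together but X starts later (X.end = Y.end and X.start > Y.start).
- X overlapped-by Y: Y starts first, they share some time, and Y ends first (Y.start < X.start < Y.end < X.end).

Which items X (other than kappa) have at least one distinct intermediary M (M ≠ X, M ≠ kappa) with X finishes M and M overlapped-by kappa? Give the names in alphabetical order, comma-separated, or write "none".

Target kappa = [April 3, April 9].
Intermediaries M with M overlapped-by kappa: zeta.
Via zeta — items with X finishes zeta: eta.
Union: eta.

eta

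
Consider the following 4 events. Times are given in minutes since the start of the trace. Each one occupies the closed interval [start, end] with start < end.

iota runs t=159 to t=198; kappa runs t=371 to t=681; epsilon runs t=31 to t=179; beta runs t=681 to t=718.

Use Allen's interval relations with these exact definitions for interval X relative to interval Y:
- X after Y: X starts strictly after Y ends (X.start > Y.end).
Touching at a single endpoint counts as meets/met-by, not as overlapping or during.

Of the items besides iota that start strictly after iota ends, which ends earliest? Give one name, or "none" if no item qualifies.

kappa

Target iota = [t=159, t=198].
beta [t=681, t=718] → after → candidate.
epsilon [t=31, t=179] → overlaps → excluded.
kappa [t=371, t=681] → after → candidate.
Among candidates, earliest end is t=681 → kappa.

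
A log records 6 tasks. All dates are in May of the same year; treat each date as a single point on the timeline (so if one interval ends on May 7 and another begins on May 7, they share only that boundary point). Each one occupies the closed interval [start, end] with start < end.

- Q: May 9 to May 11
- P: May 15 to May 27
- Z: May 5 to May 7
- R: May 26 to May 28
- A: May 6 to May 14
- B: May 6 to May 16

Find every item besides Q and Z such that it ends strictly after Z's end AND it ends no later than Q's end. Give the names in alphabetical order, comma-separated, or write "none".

none

Conditions: its end is strictly after Z's end (X.end > May 7) AND its end is no later than Q's end (X.end <= May 11).
A: end May 14 > May 7? ✓; end May 14 <= May 11? ✗ → no.
B: end May 16 > May 7? ✓; end May 16 <= May 11? ✗ → no.
P: end May 27 > May 7? ✓; end May 27 <= May 11? ✗ → no.
R: end May 28 > May 7? ✓; end May 28 <= May 11? ✗ → no.
Result: none.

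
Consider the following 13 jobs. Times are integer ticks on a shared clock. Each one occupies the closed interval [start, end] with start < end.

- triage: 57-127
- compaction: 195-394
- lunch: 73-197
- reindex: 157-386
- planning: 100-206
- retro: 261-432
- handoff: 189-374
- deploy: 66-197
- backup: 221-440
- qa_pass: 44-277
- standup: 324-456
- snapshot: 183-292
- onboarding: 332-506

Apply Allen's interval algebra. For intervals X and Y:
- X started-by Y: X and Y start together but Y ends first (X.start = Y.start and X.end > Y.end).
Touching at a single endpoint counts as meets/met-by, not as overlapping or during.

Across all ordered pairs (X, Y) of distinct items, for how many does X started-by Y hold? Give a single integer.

Checking all 156 ordered pairs for relation 'started-by'; matching pairs in alphabetical order:
No pair satisfies it.
Count: 0.

0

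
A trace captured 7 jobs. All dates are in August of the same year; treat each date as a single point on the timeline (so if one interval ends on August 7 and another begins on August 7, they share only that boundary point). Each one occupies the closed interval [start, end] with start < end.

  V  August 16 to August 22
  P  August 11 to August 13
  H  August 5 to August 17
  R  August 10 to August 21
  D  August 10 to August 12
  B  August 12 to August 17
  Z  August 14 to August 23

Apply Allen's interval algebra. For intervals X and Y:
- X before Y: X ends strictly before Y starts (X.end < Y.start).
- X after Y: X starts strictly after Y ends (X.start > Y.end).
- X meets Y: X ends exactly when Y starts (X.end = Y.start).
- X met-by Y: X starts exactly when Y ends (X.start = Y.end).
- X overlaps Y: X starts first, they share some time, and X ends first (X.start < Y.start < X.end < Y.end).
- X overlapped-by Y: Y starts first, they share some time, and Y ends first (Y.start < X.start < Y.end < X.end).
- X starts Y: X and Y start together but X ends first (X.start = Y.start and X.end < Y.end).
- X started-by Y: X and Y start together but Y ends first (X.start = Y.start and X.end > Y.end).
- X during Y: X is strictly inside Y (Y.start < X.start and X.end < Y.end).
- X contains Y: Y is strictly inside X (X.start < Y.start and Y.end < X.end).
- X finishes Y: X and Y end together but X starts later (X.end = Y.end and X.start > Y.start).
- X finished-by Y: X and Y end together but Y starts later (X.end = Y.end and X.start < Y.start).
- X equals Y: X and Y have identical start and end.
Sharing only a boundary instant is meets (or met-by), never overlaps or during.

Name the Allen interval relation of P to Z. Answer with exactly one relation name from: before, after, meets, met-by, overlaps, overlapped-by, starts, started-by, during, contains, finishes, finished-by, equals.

before

P = [August 11, August 13]; Z = [August 14, August 23].
Compare endpoints: P.start < Z.start, P.start < Z.end, P.end < Z.start, P.end < Z.end.
That pattern is 'before'.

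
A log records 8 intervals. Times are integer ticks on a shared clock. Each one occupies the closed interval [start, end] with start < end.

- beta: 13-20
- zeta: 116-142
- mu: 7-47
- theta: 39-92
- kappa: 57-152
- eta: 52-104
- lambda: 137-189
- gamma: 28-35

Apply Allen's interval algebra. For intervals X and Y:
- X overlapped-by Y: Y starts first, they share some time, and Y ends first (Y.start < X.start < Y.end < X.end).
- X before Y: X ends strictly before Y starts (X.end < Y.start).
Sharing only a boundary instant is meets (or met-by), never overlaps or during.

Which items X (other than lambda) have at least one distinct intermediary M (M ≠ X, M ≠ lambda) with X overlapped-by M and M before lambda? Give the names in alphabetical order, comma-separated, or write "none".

eta, kappa, theta

Target lambda = [137, 189].
Intermediaries M with M before lambda: beta, eta, gamma, mu, theta.
Via beta — items with X overlapped-by beta: none.
Via eta — items with X overlapped-by eta: kappa.
Via gamma — items with X overlapped-by gamma: none.
Via mu — items with X overlapped-by mu: theta.
Via theta — items with X overlapped-by theta: eta, kappa.
Union: eta, kappa, theta.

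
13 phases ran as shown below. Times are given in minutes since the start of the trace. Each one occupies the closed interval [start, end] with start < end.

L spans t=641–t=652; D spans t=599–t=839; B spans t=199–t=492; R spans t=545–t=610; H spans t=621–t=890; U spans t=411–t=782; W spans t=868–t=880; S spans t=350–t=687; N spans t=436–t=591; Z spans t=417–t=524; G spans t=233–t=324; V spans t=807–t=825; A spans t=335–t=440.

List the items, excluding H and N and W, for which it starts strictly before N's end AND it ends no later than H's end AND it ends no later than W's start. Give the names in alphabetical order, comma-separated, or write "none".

Conditions: its start is strictly before N's end (X.start < t=591) AND its end is no later than H's end (X.end <= t=890) AND its end is no later than W's start (X.end <= t=868).
A: start t=335 < t=591? ✓; end t=440 <= t=890? ✓; end t=440 <= t=868? ✓ → yes.
B: start t=199 < t=591? ✓; end t=492 <= t=890? ✓; end t=492 <= t=868? ✓ → yes.
D: start t=599 < t=591? ✗; end t=839 <= t=890? ✓; end t=839 <= t=868? ✓ → no.
G: start t=233 < t=591? ✓; end t=324 <= t=890? ✓; end t=324 <= t=868? ✓ → yes.
L: start t=641 < t=591? ✗; end t=652 <= t=890? ✓; end t=652 <= t=868? ✓ → no.
R: start t=545 < t=591? ✓; end t=610 <= t=890? ✓; end t=610 <= t=868? ✓ → yes.
S: start t=350 < t=591? ✓; end t=687 <= t=890? ✓; end t=687 <= t=868? ✓ → yes.
U: start t=411 < t=591? ✓; end t=782 <= t=890? ✓; end t=782 <= t=868? ✓ → yes.
V: start t=807 < t=591? ✗; end t=825 <= t=890? ✓; end t=825 <= t=868? ✓ → no.
Z: start t=417 < t=591? ✓; end t=524 <= t=890? ✓; end t=524 <= t=868? ✓ → yes.
Result: A, B, G, R, S, U, Z.

A, B, G, R, S, U, Z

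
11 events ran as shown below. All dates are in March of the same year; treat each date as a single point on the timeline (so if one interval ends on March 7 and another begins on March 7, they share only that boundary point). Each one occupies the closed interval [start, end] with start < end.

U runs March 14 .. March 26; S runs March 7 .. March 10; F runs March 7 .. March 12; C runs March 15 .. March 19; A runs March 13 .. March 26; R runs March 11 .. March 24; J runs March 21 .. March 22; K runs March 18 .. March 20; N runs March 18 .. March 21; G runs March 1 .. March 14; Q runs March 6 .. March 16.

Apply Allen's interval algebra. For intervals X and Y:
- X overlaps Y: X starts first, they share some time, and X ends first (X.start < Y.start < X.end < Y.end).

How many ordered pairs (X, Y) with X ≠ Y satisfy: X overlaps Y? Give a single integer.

12

Checking all 110 ordered pairs for relation 'overlaps'; matching pairs in alphabetical order:
(C, K): C overlaps K ✓
(C, N): C overlaps N ✓
(F, R): F overlaps R ✓
(G, A): G overlaps A ✓
(G, Q): G overlaps Q ✓
(G, R): G overlaps R ✓
(Q, A): Q overlaps A ✓
(Q, C): Q overlaps C ✓
(Q, R): Q overlaps R ✓
(Q, U): Q overlaps U ✓
(R, A): R overlaps A ✓
(R, U): R overlaps U ✓
Count: 12.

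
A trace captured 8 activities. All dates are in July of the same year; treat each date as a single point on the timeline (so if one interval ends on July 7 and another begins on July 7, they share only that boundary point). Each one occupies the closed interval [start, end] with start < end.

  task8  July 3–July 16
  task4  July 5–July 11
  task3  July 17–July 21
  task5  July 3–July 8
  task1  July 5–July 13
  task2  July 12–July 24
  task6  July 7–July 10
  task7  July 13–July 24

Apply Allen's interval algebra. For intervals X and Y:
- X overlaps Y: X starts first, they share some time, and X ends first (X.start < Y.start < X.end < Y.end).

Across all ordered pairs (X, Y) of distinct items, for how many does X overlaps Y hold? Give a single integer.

Checking all 56 ordered pairs for relation 'overlaps'; matching pairs in alphabetical order:
(task1, task2): task1 overlaps task2 ✓
(task5, task1): task5 overlaps task1 ✓
(task5, task4): task5 overlaps task4 ✓
(task5, task6): task5 overlaps task6 ✓
(task8, task2): task8 overlaps task2 ✓
(task8, task7): task8 overlaps task7 ✓
Count: 6.

6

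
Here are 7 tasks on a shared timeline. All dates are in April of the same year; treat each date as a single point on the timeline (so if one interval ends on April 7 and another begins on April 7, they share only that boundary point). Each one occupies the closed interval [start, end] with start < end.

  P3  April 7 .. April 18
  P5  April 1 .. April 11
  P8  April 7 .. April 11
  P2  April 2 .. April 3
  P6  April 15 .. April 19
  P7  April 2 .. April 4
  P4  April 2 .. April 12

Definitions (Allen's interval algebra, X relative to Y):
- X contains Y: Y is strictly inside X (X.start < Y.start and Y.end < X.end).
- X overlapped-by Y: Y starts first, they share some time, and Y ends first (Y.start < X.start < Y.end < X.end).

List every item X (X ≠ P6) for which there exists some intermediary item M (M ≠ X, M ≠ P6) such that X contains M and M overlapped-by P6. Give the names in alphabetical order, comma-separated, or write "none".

Target P6 = [April 15, April 19].
Intermediaries M with M overlapped-by P6: none.
Union: none.

none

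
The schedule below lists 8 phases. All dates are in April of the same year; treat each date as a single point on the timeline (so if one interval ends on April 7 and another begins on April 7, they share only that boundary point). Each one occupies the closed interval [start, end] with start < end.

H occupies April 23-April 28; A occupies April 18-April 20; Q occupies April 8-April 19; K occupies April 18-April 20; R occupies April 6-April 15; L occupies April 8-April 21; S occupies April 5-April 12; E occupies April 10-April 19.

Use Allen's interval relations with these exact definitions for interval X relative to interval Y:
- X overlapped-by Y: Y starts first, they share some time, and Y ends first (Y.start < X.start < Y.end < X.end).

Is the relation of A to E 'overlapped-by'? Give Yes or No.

Yes

A = [April 18, April 20], E = [April 10, April 19].
Actual relation of A to E: overlapped-by.
Asked whether 'overlapped-by' holds → Yes.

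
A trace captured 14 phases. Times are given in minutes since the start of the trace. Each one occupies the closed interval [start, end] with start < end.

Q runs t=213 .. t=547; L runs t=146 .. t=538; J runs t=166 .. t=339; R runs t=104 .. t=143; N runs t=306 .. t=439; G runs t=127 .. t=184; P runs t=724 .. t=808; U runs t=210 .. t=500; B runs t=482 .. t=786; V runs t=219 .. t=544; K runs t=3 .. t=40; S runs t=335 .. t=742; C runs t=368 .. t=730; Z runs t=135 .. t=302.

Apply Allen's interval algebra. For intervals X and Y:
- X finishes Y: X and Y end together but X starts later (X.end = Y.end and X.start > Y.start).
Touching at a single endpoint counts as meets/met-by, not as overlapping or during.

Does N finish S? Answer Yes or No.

No

N = [t=306, t=439], S = [t=335, t=742].
Actual relation of N to S: overlaps.
Asked whether 'finishes' holds → No.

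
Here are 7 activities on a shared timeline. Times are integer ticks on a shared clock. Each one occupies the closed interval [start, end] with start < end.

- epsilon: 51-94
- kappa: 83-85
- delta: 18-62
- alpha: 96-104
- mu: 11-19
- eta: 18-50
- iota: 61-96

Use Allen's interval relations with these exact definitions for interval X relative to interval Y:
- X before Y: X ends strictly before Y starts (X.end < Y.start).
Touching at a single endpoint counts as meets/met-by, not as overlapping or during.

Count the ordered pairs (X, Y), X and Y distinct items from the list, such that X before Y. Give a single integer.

Checking all 42 ordered pairs for relation 'before'; matching pairs in alphabetical order:
(delta, alpha): delta before alpha ✓
(delta, kappa): delta before kappa ✓
(epsilon, alpha): epsilon before alpha ✓
(eta, alpha): eta before alpha ✓
(eta, epsilon): eta before epsilon ✓
(eta, iota): eta before iota ✓
(eta, kappa): eta before kappa ✓
(kappa, alpha): kappa before alpha ✓
(mu, alpha): mu before alpha ✓
(mu, epsilon): mu before epsilon ✓
(mu, iota): mu before iota ✓
(mu, kappa): mu before kappa ✓
Count: 12.

12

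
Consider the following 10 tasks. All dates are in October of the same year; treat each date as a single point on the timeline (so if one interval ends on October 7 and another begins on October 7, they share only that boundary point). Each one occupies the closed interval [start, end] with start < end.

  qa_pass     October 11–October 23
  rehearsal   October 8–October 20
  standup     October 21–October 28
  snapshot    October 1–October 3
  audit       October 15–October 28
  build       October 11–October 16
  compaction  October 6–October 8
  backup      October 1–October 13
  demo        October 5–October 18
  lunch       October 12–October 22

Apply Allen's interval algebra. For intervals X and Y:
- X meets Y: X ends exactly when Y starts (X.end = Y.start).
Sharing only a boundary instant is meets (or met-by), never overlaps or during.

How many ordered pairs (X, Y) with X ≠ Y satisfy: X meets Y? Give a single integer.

1

Checking all 90 ordered pairs for relation 'meets'; matching pairs in alphabetical order:
(compaction, rehearsal): compaction meets rehearsal ✓
Count: 1.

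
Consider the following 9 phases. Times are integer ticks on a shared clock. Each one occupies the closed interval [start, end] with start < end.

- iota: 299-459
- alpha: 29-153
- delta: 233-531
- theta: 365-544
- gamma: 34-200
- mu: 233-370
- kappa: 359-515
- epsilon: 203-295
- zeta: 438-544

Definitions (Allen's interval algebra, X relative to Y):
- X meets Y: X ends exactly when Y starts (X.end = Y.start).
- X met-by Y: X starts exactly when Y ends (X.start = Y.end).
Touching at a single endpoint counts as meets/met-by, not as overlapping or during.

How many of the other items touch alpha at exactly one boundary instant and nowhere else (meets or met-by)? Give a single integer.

Target alpha = [29, 153].
delta [233, 531] → after → no.
epsilon [203, 295] → after → no.
gamma [34, 200] → overlapped-by → no.
iota [299, 459] → after → no.
kappa [359, 515] → after → no.
mu [233, 370] → after → no.
theta [365, 544] → after → no.
zeta [438, 544] → after → no.
Total: 0.

0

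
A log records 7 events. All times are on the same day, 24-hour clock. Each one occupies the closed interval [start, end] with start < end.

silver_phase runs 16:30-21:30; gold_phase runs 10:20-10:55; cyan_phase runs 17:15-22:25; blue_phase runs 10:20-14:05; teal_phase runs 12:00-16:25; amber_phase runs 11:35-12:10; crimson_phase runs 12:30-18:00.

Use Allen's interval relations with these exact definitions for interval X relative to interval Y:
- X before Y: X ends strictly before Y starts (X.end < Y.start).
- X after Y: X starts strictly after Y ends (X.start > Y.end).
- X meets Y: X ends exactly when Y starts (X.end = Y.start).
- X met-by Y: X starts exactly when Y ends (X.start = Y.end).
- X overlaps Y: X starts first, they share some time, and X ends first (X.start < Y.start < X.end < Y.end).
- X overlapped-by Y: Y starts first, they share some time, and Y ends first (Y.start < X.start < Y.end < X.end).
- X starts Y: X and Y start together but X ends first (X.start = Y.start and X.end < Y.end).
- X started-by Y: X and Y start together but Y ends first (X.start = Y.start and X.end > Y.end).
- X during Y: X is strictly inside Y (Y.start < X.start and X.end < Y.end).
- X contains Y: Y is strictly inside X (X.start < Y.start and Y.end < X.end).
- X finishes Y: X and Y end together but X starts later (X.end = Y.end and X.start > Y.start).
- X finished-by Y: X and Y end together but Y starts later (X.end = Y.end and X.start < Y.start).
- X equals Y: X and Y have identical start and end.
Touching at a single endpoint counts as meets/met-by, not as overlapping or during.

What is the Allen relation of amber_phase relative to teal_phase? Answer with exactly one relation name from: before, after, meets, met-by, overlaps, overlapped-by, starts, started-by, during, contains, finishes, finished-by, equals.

overlaps

amber_phase = [11:35, 12:10]; teal_phase = [12:00, 16:25].
Compare endpoints: amber_phase.start < teal_phase.start, amber_phase.start < teal_phase.end, amber_phase.end > teal_phase.start, amber_phase.end < teal_phase.end.
That pattern is 'overlaps'.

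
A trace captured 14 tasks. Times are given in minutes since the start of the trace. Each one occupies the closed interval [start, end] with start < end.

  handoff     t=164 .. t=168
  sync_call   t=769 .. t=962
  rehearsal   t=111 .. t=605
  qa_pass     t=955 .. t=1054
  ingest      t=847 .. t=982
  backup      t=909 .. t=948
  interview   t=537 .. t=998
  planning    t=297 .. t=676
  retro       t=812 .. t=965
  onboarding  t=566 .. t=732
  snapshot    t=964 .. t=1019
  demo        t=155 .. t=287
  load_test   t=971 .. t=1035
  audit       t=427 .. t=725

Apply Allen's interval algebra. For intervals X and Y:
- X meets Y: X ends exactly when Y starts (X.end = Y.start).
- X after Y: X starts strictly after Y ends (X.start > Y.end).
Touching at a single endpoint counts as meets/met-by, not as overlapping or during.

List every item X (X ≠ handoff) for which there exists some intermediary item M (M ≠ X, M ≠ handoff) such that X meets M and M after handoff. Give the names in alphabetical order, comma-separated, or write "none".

none

Target handoff = [t=164, t=168].
Intermediaries M with M after handoff: audit, backup, ingest, interview, load_test, onboarding, planning, qa_pass, retro, snapshot, sync_call.
Via audit — items with X meets audit: none.
Via backup — items with X meets backup: none.
Via ingest — items with X meets ingest: none.
Via interview — items with X meets interview: none.
Via load_test — items with X meets load_test: none.
Via onboarding — items with X meets onboarding: none.
Via planning — items with X meets planning: none.
Via qa_pass — items with X meets qa_pass: none.
Via retro — items with X meets retro: none.
Via snapshot — items with X meets snapshot: none.
Via sync_call — items with X meets sync_call: none.
Union: none.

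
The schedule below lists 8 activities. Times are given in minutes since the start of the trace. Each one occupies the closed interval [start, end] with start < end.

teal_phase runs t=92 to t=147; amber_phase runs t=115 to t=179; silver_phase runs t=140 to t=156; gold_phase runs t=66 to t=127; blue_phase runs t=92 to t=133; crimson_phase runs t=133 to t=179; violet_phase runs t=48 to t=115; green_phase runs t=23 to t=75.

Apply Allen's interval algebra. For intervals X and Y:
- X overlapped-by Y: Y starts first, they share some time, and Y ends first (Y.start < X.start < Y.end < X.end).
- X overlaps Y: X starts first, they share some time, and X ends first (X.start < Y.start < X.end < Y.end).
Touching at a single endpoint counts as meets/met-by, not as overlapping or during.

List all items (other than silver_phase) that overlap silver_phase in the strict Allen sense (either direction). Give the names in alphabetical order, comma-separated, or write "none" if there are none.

teal_phase

Target silver_phase = [t=140, t=156].
amber_phase [t=115, t=179] → contains → no.
blue_phase [t=92, t=133] → before → no.
crimson_phase [t=133, t=179] → contains → no.
gold_phase [t=66, t=127] → before → no.
green_phase [t=23, t=75] → before → no.
teal_phase [t=92, t=147] → overlaps → yes.
violet_phase [t=48, t=115] → before → no.
Result: teal_phase.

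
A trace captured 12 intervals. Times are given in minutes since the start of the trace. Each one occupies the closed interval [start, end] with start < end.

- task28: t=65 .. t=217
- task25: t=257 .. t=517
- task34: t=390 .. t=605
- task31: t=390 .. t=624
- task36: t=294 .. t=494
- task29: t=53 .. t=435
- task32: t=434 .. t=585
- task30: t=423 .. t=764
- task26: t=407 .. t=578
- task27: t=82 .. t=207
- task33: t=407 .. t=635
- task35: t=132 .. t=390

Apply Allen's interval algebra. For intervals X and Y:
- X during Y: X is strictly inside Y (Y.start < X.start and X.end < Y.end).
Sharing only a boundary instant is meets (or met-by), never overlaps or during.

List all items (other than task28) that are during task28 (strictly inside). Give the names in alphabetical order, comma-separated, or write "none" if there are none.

task27

Target task28 = [t=65, t=217].
task25 [t=257, t=517] → after → no.
task26 [t=407, t=578] → after → no.
task27 [t=82, t=207] → during → yes.
task29 [t=53, t=435] → contains → no.
task30 [t=423, t=764] → after → no.
task31 [t=390, t=624] → after → no.
task32 [t=434, t=585] → after → no.
task33 [t=407, t=635] → after → no.
task34 [t=390, t=605] → after → no.
task35 [t=132, t=390] → overlapped-by → no.
task36 [t=294, t=494] → after → no.
Result: task27.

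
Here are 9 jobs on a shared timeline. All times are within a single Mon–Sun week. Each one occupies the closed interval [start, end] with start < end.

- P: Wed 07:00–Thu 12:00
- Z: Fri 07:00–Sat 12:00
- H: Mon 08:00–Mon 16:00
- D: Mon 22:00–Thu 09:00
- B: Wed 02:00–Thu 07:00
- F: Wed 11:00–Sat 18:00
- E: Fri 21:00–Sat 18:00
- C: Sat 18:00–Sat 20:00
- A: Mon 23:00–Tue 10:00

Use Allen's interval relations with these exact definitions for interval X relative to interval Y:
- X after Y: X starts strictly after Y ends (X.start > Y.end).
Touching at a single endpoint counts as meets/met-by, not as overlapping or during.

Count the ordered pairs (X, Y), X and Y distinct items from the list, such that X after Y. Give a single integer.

24

Checking all 72 ordered pairs for relation 'after'; matching pairs in alphabetical order:
(A, H): A after H ✓
(B, A): B after A ✓
(B, H): B after H ✓
(C, A): C after A ✓
(C, B): C after B ✓
(C, D): C after D ✓
(C, H): C after H ✓
(C, P): C after P ✓
(C, Z): C after Z ✓
(D, H): D after H ✓
(E, A): E after A ✓
(E, B): E after B ✓
(E, D): E after D ✓
(E, H): E after H ✓
(E, P): E after P ✓
(F, A): F after A ✓
(F, H): F after H ✓
(P, A): P after A ✓
(P, H): P after H ✓
(Z, A): Z after A ✓
(Z, B): Z after B ✓
(Z, D): Z after D ✓
(Z, H): Z after H ✓
(Z, P): Z after P ✓
Count: 24.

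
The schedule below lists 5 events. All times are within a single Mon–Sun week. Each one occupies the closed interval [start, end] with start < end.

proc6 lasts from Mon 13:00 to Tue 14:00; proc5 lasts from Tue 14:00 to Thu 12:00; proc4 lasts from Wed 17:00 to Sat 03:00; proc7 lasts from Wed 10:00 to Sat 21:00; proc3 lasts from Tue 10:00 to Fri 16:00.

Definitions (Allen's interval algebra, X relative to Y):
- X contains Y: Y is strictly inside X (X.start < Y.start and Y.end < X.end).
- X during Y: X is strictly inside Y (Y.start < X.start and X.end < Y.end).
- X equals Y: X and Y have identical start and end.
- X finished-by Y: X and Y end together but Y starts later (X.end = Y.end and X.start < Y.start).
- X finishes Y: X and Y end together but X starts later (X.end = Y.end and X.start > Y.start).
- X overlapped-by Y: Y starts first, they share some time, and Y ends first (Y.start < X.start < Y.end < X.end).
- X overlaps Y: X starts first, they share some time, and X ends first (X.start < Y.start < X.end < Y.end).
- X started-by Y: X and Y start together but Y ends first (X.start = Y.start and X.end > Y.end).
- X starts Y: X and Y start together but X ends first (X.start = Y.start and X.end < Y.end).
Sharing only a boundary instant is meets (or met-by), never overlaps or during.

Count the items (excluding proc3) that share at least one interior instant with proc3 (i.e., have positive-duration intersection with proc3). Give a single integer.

Target proc3 = [Tue 10:00, Fri 16:00].
proc4 [Wed 17:00, Sat 03:00] → overlapped-by → counts.
proc5 [Tue 14:00, Thu 12:00] → during → counts.
proc6 [Mon 13:00, Tue 14:00] → overlaps → counts.
proc7 [Wed 10:00, Sat 21:00] → overlapped-by → counts.
Total: 4.

4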